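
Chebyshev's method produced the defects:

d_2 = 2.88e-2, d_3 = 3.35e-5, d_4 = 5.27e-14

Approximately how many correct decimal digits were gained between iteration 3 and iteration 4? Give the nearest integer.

9

Digits gained ≈ log₁₀(d_3/d_4) = log₁₀(3.35e-5/5.27e-14) = log₁₀(6.35674e+08) ≈ 8.803.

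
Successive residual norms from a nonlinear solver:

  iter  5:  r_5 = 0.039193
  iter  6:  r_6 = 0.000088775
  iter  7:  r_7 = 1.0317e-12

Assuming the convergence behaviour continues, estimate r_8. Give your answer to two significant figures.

1.6e-36

First estimate the order: p ≈ ln(r_7/r_6) / ln(r_6/r_5) = ln(1.0317e-12/0.000088775)/ln(0.000088775/0.039193) = ln(1.16215e-08)/ln(0.00226507) ≈ 3.0000.
Then r_8 ≈ r_7·(r_7/r_6)^p = 1.0317e-12·(1.16215e-08)^3.0000 = 1.0317e-12·1.56959e-24 ≈ 1.619e-36.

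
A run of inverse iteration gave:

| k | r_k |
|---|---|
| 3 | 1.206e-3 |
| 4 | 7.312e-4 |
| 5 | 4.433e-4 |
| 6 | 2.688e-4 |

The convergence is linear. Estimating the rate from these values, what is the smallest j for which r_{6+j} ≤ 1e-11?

Rate ρ ≈ r_6/r_5 = 2.688e-4/4.433e-4 = 0.6064.
After j more steps, r_{6+j} ≈ 2.688e-4·ρ^j; need ρ^j ≤ 1e-11/2.688e-4 = 3.72024e-08.
j ≥ ln(3.72024e-08)/ln(0.6064) = -17.1069/-0.50022 = 34.199.
So 35 more iterations are needed.

35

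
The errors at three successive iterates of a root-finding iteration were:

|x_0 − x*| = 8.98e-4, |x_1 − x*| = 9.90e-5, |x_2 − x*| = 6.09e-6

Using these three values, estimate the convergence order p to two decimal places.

p ≈ ln(|x_2 − x*|/|x_1 − x*|) / ln(|x_1 − x*|/|x_0 − x*|)
  = ln(6.09e-6/9.90e-5) / ln(9.90e-5/8.98e-4)
  = ln(0.0615152) / ln(0.110245)
  = -2.78847 / -2.20505 ≈ 1.26458

1.26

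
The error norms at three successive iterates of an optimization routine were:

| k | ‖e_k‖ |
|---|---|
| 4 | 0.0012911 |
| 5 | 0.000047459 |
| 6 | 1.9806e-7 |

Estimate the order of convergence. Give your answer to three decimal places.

p ≈ ln(‖e_6‖/‖e_5‖) / ln(‖e_5‖/‖e_4‖)
  = ln(1.9806e-7/0.000047459) / ln(0.000047459/0.0012911)
  = ln(0.00417329) / ln(0.0367586)
  = -5.479051 / -3.303383 ≈ 1.658618

1.659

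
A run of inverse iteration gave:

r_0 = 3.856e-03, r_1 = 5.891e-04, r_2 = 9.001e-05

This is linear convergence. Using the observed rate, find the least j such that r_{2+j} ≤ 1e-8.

5

Rate ρ ≈ r_2/r_1 = 9.001e-05/5.891e-04 = 0.1528.
After j more steps, r_{2+j} ≈ 9.001e-05·ρ^j; need ρ^j ≤ 1e-8/9.001e-05 = 0.000111099.
j ≥ ln(0.000111099)/ln(0.1528) = -9.1051/-1.87863 = 4.847.
So 5 more iterations are needed.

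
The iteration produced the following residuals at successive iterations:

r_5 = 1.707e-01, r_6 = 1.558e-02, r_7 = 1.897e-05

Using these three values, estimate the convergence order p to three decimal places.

2.803

p ≈ ln(r_7/r_6) / ln(r_6/r_5)
  = ln(1.897e-05/1.558e-02) / ln(1.558e-02/1.707e-01)
  = ln(0.00121759) / ln(0.0912712)
  = -6.710882 / -2.393920 ≈ 2.803303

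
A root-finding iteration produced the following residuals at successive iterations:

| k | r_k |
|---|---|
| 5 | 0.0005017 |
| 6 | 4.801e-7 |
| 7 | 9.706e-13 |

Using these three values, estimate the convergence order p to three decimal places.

p ≈ ln(r_7/r_6) / ln(r_6/r_5)
  = ln(9.706e-13/4.801e-7) / ln(4.801e-7/0.0005017)
  = ln(2.02166e-06) / ln(0.000956946)
  = -13.111592 / -6.951764 ≈ 1.886081

1.886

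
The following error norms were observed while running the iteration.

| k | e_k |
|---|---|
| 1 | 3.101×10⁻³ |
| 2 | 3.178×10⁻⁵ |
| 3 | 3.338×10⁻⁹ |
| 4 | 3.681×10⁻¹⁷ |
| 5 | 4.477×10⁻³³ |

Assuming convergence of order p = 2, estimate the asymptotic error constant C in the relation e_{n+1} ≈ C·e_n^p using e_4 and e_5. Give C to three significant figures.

C ≈ e_5 / e_4^2
  = 4.477×10⁻³³ / (3.681×10⁻¹⁷)^2
  = 4.477×10⁻³³ / 1.35498e-33 ≈ 3.3041

3.30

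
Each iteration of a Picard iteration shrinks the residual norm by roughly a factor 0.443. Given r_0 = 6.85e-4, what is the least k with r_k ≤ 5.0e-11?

After k steps, r_k ≈ 6.85e-4·0.443^k.
Need 0.443^k ≤ 5.0e-11/6.85e-4 = 7.29927e-08.
k ≥ ln(7.29927e-08)/ln(0.443) = -16.4329/-0.81419 = 20.183.
Smallest integer k = 21.

21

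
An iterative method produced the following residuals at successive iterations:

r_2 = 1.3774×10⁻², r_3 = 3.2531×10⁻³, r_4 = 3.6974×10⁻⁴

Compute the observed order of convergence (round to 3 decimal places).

1.507

p ≈ ln(r_4/r_3) / ln(r_3/r_2)
  = ln(3.6974×10⁻⁴/3.2531×10⁻³) / ln(3.2531×10⁻³/1.3774×10⁻²)
  = ln(0.113658) / ln(0.236177)
  = -2.174561 / -1.443174 ≈ 1.506791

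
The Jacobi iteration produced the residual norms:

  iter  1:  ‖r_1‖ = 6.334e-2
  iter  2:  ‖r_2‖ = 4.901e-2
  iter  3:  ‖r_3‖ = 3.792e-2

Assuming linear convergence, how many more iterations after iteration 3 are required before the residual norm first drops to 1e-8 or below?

60

Rate ρ ≈ ‖r_3‖/‖r_2‖ = 3.792e-2/4.901e-2 = 0.7737.
After j more steps, ‖r_{3+j}‖ ≈ 3.792e-2·ρ^j; need ρ^j ≤ 1e-8/3.792e-2 = 2.63713e-07.
j ≥ ln(2.63713e-07)/ln(0.7737) = -15.1484/-0.25657 = 59.042.
So 60 more iterations are needed.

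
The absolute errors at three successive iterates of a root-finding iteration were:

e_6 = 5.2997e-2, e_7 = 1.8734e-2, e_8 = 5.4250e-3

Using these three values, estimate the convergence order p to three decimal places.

1.192

p ≈ ln(e_8/e_7) / ln(e_7/e_6)
  = ln(5.4250e-3/1.8734e-2) / ln(1.8734e-2/5.2997e-2)
  = ln(0.28958) / ln(0.353492)
  = -1.239324 / -1.039894 ≈ 1.191779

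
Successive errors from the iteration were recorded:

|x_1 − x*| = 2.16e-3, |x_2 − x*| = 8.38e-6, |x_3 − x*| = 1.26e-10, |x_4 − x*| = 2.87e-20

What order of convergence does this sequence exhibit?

Consecutive ratios: |x_4 − x*|/|x_3 − x*| = 2.87e-20/1.26e-10 = 2.27778e-10, |x_3 − x*|/|x_2 − x*| = 1.26e-10/8.38e-6 = 1.50358e-05.
p ≈ ln(2.27778e-10)/ln(1.50358e-05) = -22.2027/-11.1051 ≈ 2.00.
So the convergence is quadratic (order 2).

2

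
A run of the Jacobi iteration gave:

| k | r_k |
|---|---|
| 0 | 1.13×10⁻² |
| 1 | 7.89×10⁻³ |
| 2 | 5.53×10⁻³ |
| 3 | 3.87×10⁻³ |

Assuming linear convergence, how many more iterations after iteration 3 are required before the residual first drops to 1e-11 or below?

Rate ρ ≈ r_3/r_2 = 3.87×10⁻³/5.53×10⁻³ = 0.6998.
After j more steps, r_{3+j} ≈ 3.87×10⁻³·ρ^j; need ρ^j ≤ 1e-11/3.87×10⁻³ = 2.58398e-09.
j ≥ ln(2.58398e-09)/ln(0.6998) = -19.7739/-0.35696 = 55.395.
So 56 more iterations are needed.

56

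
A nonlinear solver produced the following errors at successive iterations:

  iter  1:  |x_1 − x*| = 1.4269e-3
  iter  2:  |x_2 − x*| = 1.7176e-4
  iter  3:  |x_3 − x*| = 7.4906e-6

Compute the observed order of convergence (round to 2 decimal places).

1.48

p ≈ ln(|x_3 − x*|/|x_2 − x*|) / ln(|x_2 − x*|/|x_1 − x*|)
  = ln(7.4906e-6/1.7176e-4) / ln(1.7176e-4/1.4269e-3)
  = ln(0.0436109) / ln(0.120373)
  = -3.13245 / -2.11716 ≈ 1.47955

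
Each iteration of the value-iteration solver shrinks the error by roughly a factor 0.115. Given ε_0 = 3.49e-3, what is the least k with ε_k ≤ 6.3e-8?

After k steps, ε_k ≈ 3.49e-3·0.115^k.
Need 0.115^k ≤ 6.3e-8/3.49e-3 = 1.80516e-05.
k ≥ ln(1.80516e-05)/ln(0.115) = -10.9223/-2.16282 = 5.050.
Smallest integer k = 6.

6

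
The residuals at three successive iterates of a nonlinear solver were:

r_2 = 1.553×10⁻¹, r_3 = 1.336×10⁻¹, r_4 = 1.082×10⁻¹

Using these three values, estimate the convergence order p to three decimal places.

p ≈ ln(r_4/r_3) / ln(r_3/r_2)
  = ln(1.082×10⁻¹/1.336×10⁻¹) / ln(1.336×10⁻¹/1.553×10⁻¹)
  = ln(0.80988) / ln(0.86027)
  = -0.210869 / -0.150509 ≈ 1.401039

1.401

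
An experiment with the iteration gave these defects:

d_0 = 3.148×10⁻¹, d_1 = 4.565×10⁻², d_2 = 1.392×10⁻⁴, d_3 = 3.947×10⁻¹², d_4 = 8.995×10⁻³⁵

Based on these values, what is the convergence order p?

Consecutive ratios: d_4/d_3 = 8.995×10⁻³⁵/3.947×10⁻¹² = 2.27895e-23, d_3/d_2 = 3.947×10⁻¹²/1.392×10⁻⁴ = 2.83549e-08.
p ≈ ln(2.27895e-23)/ln(2.83549e-08) = -52.1357/-17.3785 ≈ 3.00.
So the convergence is cubic (order 3).

3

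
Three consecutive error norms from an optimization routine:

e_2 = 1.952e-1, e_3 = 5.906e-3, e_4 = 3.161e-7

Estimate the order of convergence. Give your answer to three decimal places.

2.812

p ≈ ln(e_4/e_3) / ln(e_3/e_2)
  = ln(3.161e-7/5.906e-3) / ln(5.906e-3/1.952e-1)
  = ln(5.35218e-05) / ln(0.0302561)
  = -9.835422 / -3.498057 ≈ 2.811681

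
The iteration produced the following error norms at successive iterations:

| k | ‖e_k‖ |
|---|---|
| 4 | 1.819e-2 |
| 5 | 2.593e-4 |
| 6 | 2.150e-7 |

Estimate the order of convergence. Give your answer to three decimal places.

p ≈ ln(‖e_6‖/‖e_5‖) / ln(‖e_5‖/‖e_4‖)
  = ln(2.150e-7/2.593e-4) / ln(2.593e-4/1.819e-2)
  = ln(0.000829155) / ln(0.0142551)
  = -7.095103 / -4.250641 ≈ 1.669184

1.669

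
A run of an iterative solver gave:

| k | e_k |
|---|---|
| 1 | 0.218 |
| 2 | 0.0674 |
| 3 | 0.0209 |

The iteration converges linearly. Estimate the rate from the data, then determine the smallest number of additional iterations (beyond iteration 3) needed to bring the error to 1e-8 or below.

13

Rate ρ ≈ e_3/e_2 = 0.0209/0.0674 = 0.3101.
After j more steps, e_{3+j} ≈ 0.0209·ρ^j; need ρ^j ≤ 1e-8/0.0209 = 4.78469e-07.
j ≥ ln(4.78469e-07)/ln(0.3101) = -14.5527/-1.17086 = 12.429.
So 13 more iterations are needed.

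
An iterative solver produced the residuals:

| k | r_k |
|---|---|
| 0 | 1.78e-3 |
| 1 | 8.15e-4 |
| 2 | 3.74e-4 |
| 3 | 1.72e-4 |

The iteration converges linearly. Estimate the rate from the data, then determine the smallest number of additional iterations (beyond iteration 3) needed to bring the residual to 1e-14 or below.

Rate ρ ≈ r_3/r_2 = 1.72e-4/3.74e-4 = 0.4599.
After j more steps, r_{3+j} ≈ 1.72e-4·ρ^j; need ρ^j ≤ 1e-14/1.72e-4 = 5.81395e-11.
j ≥ ln(5.81395e-11)/ln(0.4599) = -23.5682/-0.77675 = 30.342.
So 31 more iterations are needed.

31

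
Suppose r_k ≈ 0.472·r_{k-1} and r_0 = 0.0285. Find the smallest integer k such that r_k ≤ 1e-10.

26

After k steps, r_k ≈ 0.0285·0.472^k.
Need 0.472^k ≤ 1e-10/0.0285 = 3.50877e-09.
k ≥ ln(3.50877e-09)/ln(0.472) = -19.4680/-0.75078 = 25.930.
Smallest integer k = 26.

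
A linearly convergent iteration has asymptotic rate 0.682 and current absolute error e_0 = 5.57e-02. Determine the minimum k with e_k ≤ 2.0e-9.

45

After k steps, e_k ≈ 5.57e-02·0.682^k.
Need 0.682^k ≤ 2.0e-9/5.57e-02 = 3.59066e-08.
k ≥ ln(3.59066e-08)/ln(0.682) = -17.1423/-0.38273 = 44.790.
Smallest integer k = 45.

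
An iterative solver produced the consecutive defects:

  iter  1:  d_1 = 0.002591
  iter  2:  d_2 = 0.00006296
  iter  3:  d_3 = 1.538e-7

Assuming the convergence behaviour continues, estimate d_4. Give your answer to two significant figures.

First estimate the order: p ≈ ln(d_3/d_2) / ln(d_2/d_1) = ln(1.538e-7/0.00006296)/ln(0.00006296/0.002591) = ln(0.00244282)/ln(0.0242995) ≈ 1.6180.
Then d_4 ≈ d_3·(d_3/d_2)^p = 1.538e-7·(0.00244282)^1.6180 = 1.538e-7·5.93757e-05 ≈ 9.132e-12.

9.1e-12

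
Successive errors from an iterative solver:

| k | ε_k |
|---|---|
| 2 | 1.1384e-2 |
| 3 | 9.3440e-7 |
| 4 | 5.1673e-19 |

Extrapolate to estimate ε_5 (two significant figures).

First estimate the order: p ≈ ln(ε_4/ε_3) / ln(ε_3/ε_2) = ln(5.1673e-19/9.3440e-7)/ln(9.3440e-7/1.1384e-2) = ln(5.53007e-13)/ln(8.20801e-05) ≈ 3.0000.
Then ε_5 ≈ ε_4·(ε_4/ε_3)^p = 5.1673e-19·(5.53007e-13)^3.0000 = 5.1673e-19·1.69119e-37 ≈ 8.739e-56.

8.7e-56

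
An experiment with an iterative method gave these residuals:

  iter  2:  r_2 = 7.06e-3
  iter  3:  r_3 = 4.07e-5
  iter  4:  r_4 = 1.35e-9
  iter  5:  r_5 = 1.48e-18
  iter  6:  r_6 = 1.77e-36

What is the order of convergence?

2

Consecutive ratios: r_6/r_5 = 1.77e-36/1.48e-18 = 1.19595e-18, r_5/r_4 = 1.48e-18/1.35e-9 = 1.0963e-09.
p ≈ ln(1.19595e-18)/ln(1.0963e-09) = -41.2676/-20.6313 ≈ 2.00.
So the convergence is quadratic (order 2).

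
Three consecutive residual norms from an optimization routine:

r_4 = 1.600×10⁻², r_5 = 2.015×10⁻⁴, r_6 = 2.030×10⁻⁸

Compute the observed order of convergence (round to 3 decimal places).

2.104

p ≈ ln(r_6/r_5) / ln(r_5/r_4)
  = ln(2.030×10⁻⁸/2.015×10⁻⁴) / ln(2.015×10⁻⁴/1.600×10⁻²)
  = ln(0.000100744) / ln(0.0125937)
  = -9.202928 / -4.374559 ≈ 2.103738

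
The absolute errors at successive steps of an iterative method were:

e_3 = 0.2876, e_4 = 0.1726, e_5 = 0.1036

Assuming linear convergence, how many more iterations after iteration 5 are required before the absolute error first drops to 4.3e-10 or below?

38

Rate ρ ≈ e_5/e_4 = 0.1036/0.1726 = 0.6002.
After j more steps, e_{5+j} ≈ 0.1036·ρ^j; need ρ^j ≤ 4.3e-10/0.1036 = 4.15058e-09.
j ≥ ln(4.15058e-09)/ln(0.6002) = -19.3000/-0.51049 = 37.807.
So 38 more iterations are needed.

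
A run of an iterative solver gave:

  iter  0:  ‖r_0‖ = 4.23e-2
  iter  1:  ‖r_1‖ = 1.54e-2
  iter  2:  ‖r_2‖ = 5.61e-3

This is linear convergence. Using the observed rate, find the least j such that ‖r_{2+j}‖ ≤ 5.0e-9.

Rate ρ ≈ ‖r_2‖/‖r_1‖ = 5.61e-3/1.54e-2 = 0.3643.
After j more steps, ‖r_{2+j}‖ ≈ 5.61e-3·ρ^j; need ρ^j ≤ 5.0e-9/5.61e-3 = 8.91266e-07.
j ≥ ln(8.91266e-07)/ln(0.3643) = -13.9306/-1.00978 = 13.796.
So 14 more iterations are needed.

14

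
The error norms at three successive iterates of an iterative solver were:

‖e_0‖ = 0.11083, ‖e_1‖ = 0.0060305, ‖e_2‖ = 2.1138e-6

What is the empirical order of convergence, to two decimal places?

2.73

p ≈ ln(‖e_2‖/‖e_1‖) / ln(‖e_1‖/‖e_0‖)
  = ln(2.1138e-6/0.0060305) / ln(0.0060305/0.11083)
  = ln(0.000350518) / ln(0.0544122)
  = -7.95610 / -2.91117 ≈ 2.73296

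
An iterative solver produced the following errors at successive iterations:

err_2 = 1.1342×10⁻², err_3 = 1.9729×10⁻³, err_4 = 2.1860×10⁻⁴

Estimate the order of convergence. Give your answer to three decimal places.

1.258

p ≈ ln(err_4/err_3) / ln(err_3/err_2)
  = ln(2.1860×10⁻⁴/1.9729×10⁻³) / ln(1.9729×10⁻³/1.1342×10⁻²)
  = ln(0.110801) / ln(0.173946)
  = -2.200019 / -1.749010 ≈ 1.257865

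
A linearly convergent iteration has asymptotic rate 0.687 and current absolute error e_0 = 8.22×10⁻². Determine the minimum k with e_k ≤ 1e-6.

31

After k steps, e_k ≈ 8.22×10⁻²·0.687^k.
Need 0.687^k ≤ 1e-6/8.22×10⁻² = 1.21655e-05.
k ≥ ln(1.21655e-05)/ln(0.687) = -11.3169/-0.37542 = 30.145.
Smallest integer k = 31.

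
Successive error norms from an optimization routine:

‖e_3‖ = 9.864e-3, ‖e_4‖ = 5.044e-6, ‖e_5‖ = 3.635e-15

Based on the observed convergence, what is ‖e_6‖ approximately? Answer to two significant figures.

1.5e-40

First estimate the order: p ≈ ln(‖e_5‖/‖e_4‖) / ln(‖e_4‖/‖e_3‖) = ln(3.635e-15/5.044e-6)/ln(5.044e-6/9.864e-3) = ln(7.20658e-10)/ln(0.000511354) ≈ 2.7777.
Then ‖e_6‖ ≈ ‖e_5‖·(‖e_5‖/‖e_4‖)^p = 3.635e-15·(7.20658e-10)^2.7777 = 3.635e-15·4.03194e-26 ≈ 1.466e-40.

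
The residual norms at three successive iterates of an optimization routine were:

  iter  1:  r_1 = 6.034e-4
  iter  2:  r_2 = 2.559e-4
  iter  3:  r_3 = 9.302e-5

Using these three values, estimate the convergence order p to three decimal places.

1.180

p ≈ ln(r_3/r_2) / ln(r_2/r_1)
  = ln(9.302e-5/2.559e-4) / ln(2.559e-4/6.034e-4)
  = ln(0.363501) / ln(0.424097)
  = -1.011973 / -0.857793 ≈ 1.179740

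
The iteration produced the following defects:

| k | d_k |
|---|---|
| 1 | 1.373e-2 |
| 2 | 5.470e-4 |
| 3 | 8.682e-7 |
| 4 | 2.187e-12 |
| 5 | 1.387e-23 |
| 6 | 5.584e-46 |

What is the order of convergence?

Consecutive ratios: d_6/d_5 = 5.584e-46/1.387e-23 = 4.02596e-23, d_5/d_4 = 1.387e-23/2.187e-12 = 6.34202e-12.
p ≈ ln(4.02596e-23)/ln(6.34202e-12) = -51.5667/-25.7838 ≈ 2.00.
So the convergence is quadratic (order 2).

2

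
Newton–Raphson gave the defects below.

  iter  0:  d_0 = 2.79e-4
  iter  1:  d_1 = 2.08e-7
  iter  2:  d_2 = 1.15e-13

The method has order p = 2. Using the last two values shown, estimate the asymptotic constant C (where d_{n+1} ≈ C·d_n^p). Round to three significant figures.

2.66

C ≈ d_2 / d_1^2
  = 1.15e-13 / (2.08e-7)^2
  = 1.15e-13 / 4.3264e-14 ≈ 2.6581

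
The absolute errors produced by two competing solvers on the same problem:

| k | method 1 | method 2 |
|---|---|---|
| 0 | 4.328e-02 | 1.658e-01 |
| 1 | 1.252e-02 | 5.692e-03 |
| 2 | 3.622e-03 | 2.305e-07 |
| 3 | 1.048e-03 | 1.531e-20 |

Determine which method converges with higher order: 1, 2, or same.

2

Method 1: p ≈ ln(1.048e-03/3.622e-03)/ln(3.622e-03/1.252e-02) ≈ 1.00.
Method 2: p ≈ ln(1.531e-20/2.305e-07)/ln(2.305e-07/5.692e-03) ≈ 3.00.
Method 2 has the higher order (≈3.0 vs ≈1.0).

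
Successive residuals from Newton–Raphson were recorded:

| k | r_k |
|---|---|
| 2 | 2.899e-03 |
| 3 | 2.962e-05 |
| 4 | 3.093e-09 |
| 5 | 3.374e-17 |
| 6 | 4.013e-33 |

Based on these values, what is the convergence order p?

Consecutive ratios: r_6/r_5 = 4.013e-33/3.374e-17 = 1.18939e-16, r_5/r_4 = 3.374e-17/3.093e-09 = 1.09085e-08.
p ≈ ln(1.18939e-16)/ln(1.09085e-08) = -36.6679/-18.3337 ≈ 2.00.
So the convergence is quadratic (order 2).

2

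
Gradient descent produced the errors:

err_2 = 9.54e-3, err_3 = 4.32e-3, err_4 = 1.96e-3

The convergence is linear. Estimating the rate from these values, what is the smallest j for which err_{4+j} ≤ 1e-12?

28

Rate ρ ≈ err_4/err_3 = 1.96e-3/4.32e-3 = 0.4537.
After j more steps, err_{4+j} ≈ 1.96e-3·ρ^j; need ρ^j ≤ 1e-12/1.96e-3 = 5.10204e-10.
j ≥ ln(5.10204e-10)/ln(0.4537) = -21.3962/-0.79032 = 27.073.
So 28 more iterations are needed.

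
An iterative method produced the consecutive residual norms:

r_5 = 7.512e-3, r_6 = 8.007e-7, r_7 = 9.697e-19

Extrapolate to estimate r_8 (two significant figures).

First estimate the order: p ≈ ln(r_7/r_6) / ln(r_6/r_5) = ln(9.697e-19/8.007e-7)/ln(8.007e-7/7.512e-3) = ln(1.21107e-12)/ln(0.000106589) ≈ 3.0000.
Then r_8 ≈ r_7·(r_7/r_6)^p = 9.697e-19·(1.21107e-12)^3.0000 = 9.697e-19·1.77626e-36 ≈ 1.722e-54.

1.7e-54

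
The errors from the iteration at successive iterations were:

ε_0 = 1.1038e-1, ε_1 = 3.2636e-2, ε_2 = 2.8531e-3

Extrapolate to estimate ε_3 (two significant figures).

2.2e-5

First estimate the order: p ≈ ln(ε_2/ε_1) / ln(ε_1/ε_0) = ln(2.8531e-3/3.2636e-2)/ln(3.2636e-2/1.1038e-1) = ln(0.0874219)/ln(0.29567) ≈ 2.0000.
Then ε_3 ≈ ε_2·(ε_2/ε_1)^p = 2.8531e-3·(0.0874219)^2.0000 = 2.8531e-3·0.00764259 ≈ 2.181e-05.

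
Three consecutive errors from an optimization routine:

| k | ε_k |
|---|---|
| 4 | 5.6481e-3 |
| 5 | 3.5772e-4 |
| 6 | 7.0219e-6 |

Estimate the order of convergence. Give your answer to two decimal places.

p ≈ ln(ε_6/ε_5) / ln(ε_5/ε_4)
  = ln(7.0219e-6/3.5772e-4) / ln(3.5772e-4/5.6481e-3)
  = ln(0.0196296) / ln(0.0633346)
  = -3.93072 / -2.75932 ≈ 1.42452

1.42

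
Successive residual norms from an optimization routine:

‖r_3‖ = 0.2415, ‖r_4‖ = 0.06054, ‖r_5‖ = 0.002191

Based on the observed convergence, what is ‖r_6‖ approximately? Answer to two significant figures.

7.6e-7

First estimate the order: p ≈ ln(‖r_5‖/‖r_4‖) / ln(‖r_4‖/‖r_3‖) = ln(0.002191/0.06054)/ln(0.06054/0.2415) = ln(0.0361909)/ln(0.250683) ≈ 2.3988.
Then ‖r_6‖ ≈ ‖r_5‖·(‖r_5‖/‖r_4‖)^p = 0.002191·(0.0361909)^2.3988 = 0.002191·0.000348633 ≈ 7.639e-07.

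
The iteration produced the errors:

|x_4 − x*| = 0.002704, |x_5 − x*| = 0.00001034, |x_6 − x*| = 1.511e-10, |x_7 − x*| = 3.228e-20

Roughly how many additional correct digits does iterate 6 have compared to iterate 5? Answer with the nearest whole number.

5

Digits gained ≈ log₁₀(|x_5 − x*|/|x_6 − x*|) = log₁₀(0.00001034/1.511e-10) = log₁₀(68431.5) ≈ 4.835.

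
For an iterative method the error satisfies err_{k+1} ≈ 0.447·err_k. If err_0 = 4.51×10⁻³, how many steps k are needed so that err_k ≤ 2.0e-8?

After k steps, err_k ≈ 4.51×10⁻³·0.447^k.
Need 0.447^k ≤ 2.0e-8/4.51×10⁻³ = 4.43459e-06.
k ≥ ln(4.43459e-06)/ln(0.447) = -12.3261/-0.80520 = 15.308.
Smallest integer k = 16.

16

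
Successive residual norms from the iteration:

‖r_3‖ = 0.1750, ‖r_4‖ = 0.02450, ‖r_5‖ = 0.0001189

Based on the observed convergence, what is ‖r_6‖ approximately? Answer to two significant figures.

First estimate the order: p ≈ ln(‖r_5‖/‖r_4‖) / ln(‖r_4‖/‖r_3‖) = ln(0.0001189/0.02450)/ln(0.02450/0.1750) = ln(0.00485306)/ln(0.14) ≈ 2.7100.
Then ‖r_6‖ ≈ ‖r_5‖·(‖r_5‖/‖r_4‖)^p = 0.0001189·(0.00485306)^2.7100 = 0.0001189·5.35923e-07 ≈ 6.372e-11.

6.4e-11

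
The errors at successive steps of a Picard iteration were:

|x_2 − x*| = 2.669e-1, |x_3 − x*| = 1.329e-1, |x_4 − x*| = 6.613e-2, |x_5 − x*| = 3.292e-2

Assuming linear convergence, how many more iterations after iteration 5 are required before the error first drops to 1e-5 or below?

12

Rate ρ ≈ |x_5 − x*|/|x_4 − x*| = 3.292e-2/6.613e-2 = 0.4978.
After j more steps, |x_{5+j} − x*| ≈ 3.292e-2·ρ^j; need ρ^j ≤ 1e-5/3.292e-2 = 0.000303767.
j ≥ ln(0.000303767)/ln(0.4978) = -8.0992/-0.69756 = 11.611.
So 12 more iterations are needed.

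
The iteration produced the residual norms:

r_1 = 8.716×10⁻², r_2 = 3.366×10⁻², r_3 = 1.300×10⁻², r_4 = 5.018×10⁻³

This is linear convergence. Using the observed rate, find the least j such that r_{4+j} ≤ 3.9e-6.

8

Rate ρ ≈ r_4/r_3 = 5.018×10⁻³/1.300×10⁻² = 0.3860.
After j more steps, r_{4+j} ≈ 5.018×10⁻³·ρ^j; need ρ^j ≤ 3.9e-6/5.018×10⁻³ = 0.000777202.
j ≥ ln(0.000777202)/ln(0.3860) = -7.1598/-0.95192 = 7.521.
So 8 more iterations are needed.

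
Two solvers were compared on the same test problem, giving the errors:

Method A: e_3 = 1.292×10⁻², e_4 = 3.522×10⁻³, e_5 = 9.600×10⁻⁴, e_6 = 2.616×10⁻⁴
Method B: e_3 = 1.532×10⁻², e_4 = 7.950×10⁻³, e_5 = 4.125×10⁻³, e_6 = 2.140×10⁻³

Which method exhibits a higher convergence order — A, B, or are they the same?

Method A: p ≈ ln(2.616×10⁻⁴/9.600×10⁻⁴)/ln(9.600×10⁻⁴/3.522×10⁻³) ≈ 1.00.
Method B: p ≈ ln(2.140×10⁻³/4.125×10⁻³)/ln(4.125×10⁻³/7.950×10⁻³) ≈ 1.00.
Both orders ≈ 1.0 — effectively the same.

same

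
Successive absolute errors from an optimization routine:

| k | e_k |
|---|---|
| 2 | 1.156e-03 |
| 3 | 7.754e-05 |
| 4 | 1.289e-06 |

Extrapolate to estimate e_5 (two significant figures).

First estimate the order: p ≈ ln(e_4/e_3) / ln(e_3/e_2) = ln(1.289e-06/7.754e-05)/ln(7.754e-05/1.156e-03) = ln(0.0166237)/ln(0.0670761) ≈ 1.5163.
Then e_5 ≈ e_4·(e_4/e_3)^p = 1.289e-06·(0.0166237)^1.5163 = 1.289e-06·0.00200488 ≈ 2.584e-09.

2.6e-9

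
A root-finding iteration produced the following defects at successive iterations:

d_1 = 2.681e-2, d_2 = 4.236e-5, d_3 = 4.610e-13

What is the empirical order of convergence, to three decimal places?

2.843

p ≈ ln(d_3/d_2) / ln(d_2/d_1)
  = ln(4.610e-13/4.236e-5) / ln(4.236e-5/2.681e-2)
  = ln(1.08829e-08) / ln(0.00158001)
  = -18.336073 / -6.450324 ≈ 2.842659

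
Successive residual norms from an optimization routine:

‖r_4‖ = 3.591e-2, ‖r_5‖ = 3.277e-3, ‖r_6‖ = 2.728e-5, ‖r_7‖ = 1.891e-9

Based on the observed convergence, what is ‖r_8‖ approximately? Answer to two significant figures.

First estimate the order: p ≈ ln(‖r_7‖/‖r_6‖) / ln(‖r_6‖/‖r_5‖) = ln(1.891e-9/2.728e-5)/ln(2.728e-5/3.277e-3) = ln(6.93182e-05)/ln(0.00832469) ≈ 1.9999.
Then ‖r_8‖ ≈ ‖r_7‖·(‖r_7‖/‖r_6‖)^p = 1.891e-9·(6.93182e-05)^1.9999 = 1.891e-9·4.80962e-09 ≈ 9.095e-18.

9.1e-18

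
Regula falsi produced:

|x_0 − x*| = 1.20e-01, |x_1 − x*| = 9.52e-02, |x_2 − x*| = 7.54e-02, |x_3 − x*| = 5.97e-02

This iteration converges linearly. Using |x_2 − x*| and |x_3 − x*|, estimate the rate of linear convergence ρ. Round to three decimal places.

ρ ≈ |x_3 − x*|/|x_2 − x*| = 5.97e-02/7.54e-02 = 0.79178

0.792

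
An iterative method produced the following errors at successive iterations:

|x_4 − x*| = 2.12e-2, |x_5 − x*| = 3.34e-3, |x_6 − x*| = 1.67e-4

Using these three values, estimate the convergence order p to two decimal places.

p ≈ ln(|x_6 − x*|/|x_5 − x*|) / ln(|x_5 − x*|/|x_4 − x*|)
  = ln(1.67e-4/3.34e-3) / ln(3.34e-3/2.12e-2)
  = ln(0.05) / ln(0.157547)
  = -2.99573 / -1.84803 ≈ 1.62104

1.62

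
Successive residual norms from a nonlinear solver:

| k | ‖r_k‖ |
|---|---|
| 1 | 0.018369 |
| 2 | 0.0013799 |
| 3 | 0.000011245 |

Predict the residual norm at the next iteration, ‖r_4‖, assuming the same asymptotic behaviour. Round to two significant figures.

First estimate the order: p ≈ ln(‖r_3‖/‖r_2‖) / ln(‖r_2‖/‖r_1‖) = ln(0.000011245/0.0013799)/ln(0.0013799/0.018369) = ln(0.00814914)/ln(0.0751211) ≈ 1.8580.
Then ‖r_4‖ ≈ ‖r_3‖·(‖r_3‖/‖r_2‖)^p = 0.000011245·(0.00814914)^1.8580 = 0.000011245·0.000131476 ≈ 1.478e-09.

1.5e-9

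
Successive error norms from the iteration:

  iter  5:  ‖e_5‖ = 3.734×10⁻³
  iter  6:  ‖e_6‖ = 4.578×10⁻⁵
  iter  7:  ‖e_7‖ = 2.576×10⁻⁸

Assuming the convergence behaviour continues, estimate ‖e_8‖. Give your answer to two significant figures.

7.7e-14

First estimate the order: p ≈ ln(‖e_7‖/‖e_6‖) / ln(‖e_6‖/‖e_5‖) = ln(2.576×10⁻⁸/4.578×10⁻⁵)/ln(4.578×10⁻⁵/3.734×10⁻³) = ln(0.000562691)/ln(0.0122603) ≈ 1.7001.
Then ‖e_8‖ ≈ ‖e_7‖·(‖e_7‖/‖e_6‖)^p = 2.576×10⁻⁸·(0.000562691)^1.7001 = 2.576×10⁻⁸·2.9863e-06 ≈ 7.693e-14.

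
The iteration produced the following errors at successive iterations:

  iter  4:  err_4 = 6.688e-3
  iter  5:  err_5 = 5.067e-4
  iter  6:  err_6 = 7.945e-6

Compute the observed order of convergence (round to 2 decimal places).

p ≈ ln(err_6/err_5) / ln(err_5/err_4)
  = ln(7.945e-6/5.067e-4) / ln(5.067e-4/6.688e-3)
  = ln(0.0156799) / ln(0.0757626)
  = -4.15538 / -2.58015 ≈ 1.61052

1.61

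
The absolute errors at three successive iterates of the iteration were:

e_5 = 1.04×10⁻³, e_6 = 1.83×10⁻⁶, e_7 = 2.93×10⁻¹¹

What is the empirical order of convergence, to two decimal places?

1.74

p ≈ ln(e_7/e_6) / ln(e_6/e_5)
  = ln(2.93×10⁻¹¹/1.83×10⁻⁶) / ln(1.83×10⁻⁶/1.04×10⁻³)
  = ln(1.60109e-05) / ln(0.00175962)
  = -11.04224 / -6.34266 ≈ 1.74095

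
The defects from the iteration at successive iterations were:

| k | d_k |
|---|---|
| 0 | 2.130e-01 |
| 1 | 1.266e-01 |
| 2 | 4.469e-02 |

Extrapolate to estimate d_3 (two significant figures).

5.6e-3

First estimate the order: p ≈ ln(d_2/d_1) / ln(d_1/d_0) = ln(4.469e-02/1.266e-01)/ln(1.266e-01/2.130e-01) = ln(0.353002)/ln(0.594366) ≈ 2.0015.
Then d_3 ≈ d_2·(d_2/d_1)^p = 4.469e-02·(0.353002)^2.0015 = 4.469e-02·0.124416 ≈ 0.00556.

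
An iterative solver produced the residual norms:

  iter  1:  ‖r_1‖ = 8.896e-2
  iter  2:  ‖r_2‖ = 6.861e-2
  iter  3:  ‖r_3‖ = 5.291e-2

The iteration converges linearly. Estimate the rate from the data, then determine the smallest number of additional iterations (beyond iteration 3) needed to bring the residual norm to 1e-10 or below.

78

Rate ρ ≈ ‖r_3‖/‖r_2‖ = 5.291e-2/6.861e-2 = 0.7712.
After j more steps, ‖r_{3+j}‖ ≈ 5.291e-2·ρ^j; need ρ^j ≤ 1e-10/5.291e-2 = 1.89e-09.
j ≥ ln(1.89e-09)/ln(0.7712) = -20.0867/-0.25981 = 77.313.
So 78 more iterations are needed.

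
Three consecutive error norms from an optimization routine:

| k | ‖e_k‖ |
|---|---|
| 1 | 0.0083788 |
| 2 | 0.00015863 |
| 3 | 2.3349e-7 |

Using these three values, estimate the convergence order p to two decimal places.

1.64

p ≈ ln(‖e_3‖/‖e_2‖) / ln(‖e_2‖/‖e_1‖)
  = ln(2.3349e-7/0.00015863) / ln(0.00015863/0.0083788)
  = ln(0.00147192) / ln(0.0189323)
  = -6.52119 / -3.96689 ≈ 1.64390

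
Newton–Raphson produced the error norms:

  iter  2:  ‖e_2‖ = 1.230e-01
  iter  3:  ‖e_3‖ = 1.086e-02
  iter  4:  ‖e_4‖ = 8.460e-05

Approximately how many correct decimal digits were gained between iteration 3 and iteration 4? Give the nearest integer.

Digits gained ≈ log₁₀(‖e_3‖/‖e_4‖) = log₁₀(1.086e-02/8.460e-05) = log₁₀(128.369) ≈ 2.108.

2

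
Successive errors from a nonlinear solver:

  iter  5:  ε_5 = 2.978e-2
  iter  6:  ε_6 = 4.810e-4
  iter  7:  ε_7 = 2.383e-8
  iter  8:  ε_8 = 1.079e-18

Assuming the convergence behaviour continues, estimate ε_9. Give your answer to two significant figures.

1.5e-43

First estimate the order: p ≈ ln(ε_8/ε_7) / ln(ε_7/ε_6) = ln(1.079e-18/2.383e-8)/ln(2.383e-8/4.810e-4) = ln(4.52791e-11)/ln(4.95426e-05) ≈ 2.4028.
Then ε_9 ≈ ε_8·(ε_8/ε_7)^p = 1.079e-18·(4.52791e-11)^2.4028 = 1.079e-18·1.39698e-25 ≈ 1.507e-43.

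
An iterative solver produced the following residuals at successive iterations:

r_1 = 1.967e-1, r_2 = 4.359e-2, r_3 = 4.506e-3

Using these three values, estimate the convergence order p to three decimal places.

p ≈ ln(r_3/r_2) / ln(r_2/r_1)
  = ln(4.506e-3/4.359e-2) / ln(4.359e-2/1.967e-1)
  = ln(0.103372) / ln(0.221607)
  = -2.269421 / -1.506850 ≈ 1.506070

1.506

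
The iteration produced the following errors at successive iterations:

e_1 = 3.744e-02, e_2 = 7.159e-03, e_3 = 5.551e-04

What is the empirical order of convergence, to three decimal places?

p ≈ ln(e_3/e_2) / ln(e_2/e_1)
  = ln(5.551e-04/7.159e-03) / ln(7.159e-03/3.744e-02)
  = ln(0.0775388) / ln(0.191213)
  = -2.556977 / -1.654367 ≈ 1.545592

1.546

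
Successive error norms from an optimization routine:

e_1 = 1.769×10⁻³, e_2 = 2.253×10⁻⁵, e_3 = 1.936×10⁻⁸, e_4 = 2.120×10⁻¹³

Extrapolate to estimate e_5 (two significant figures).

2.0e-21

First estimate the order: p ≈ ln(e_4/e_3) / ln(e_3/e_2) = ln(2.120×10⁻¹³/1.936×10⁻⁸)/ln(1.936×10⁻⁸/2.253×10⁻⁵) = ln(1.09504e-05)/ln(0.000859299) ≈ 1.6180.
Then e_5 ≈ e_4·(e_4/e_3)^p = 2.120×10⁻¹³·(1.09504e-05)^1.6180 = 2.120×10⁻¹³·9.41451e-09 ≈ 1.996e-21.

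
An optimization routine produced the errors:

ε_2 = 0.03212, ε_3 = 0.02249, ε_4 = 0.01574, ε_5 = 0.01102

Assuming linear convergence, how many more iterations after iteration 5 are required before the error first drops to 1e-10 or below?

52

Rate ρ ≈ ε_5/ε_4 = 0.01102/0.01574 = 0.7001.
After j more steps, ε_{5+j} ≈ 0.01102·ρ^j; need ρ^j ≤ 1e-10/0.01102 = 9.07441e-09.
j ≥ ln(9.07441e-09)/ln(0.7001) = -18.5178/-0.35653 = 51.939.
So 52 more iterations are needed.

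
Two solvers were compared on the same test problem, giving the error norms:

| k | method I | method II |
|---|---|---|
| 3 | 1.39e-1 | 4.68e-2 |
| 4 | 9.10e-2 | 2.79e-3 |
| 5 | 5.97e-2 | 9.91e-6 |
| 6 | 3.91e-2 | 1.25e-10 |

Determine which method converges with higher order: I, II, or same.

II

Method I: p ≈ ln(3.91e-2/5.97e-2)/ln(5.97e-2/9.10e-2) ≈ 1.00.
Method II: p ≈ ln(1.25e-10/9.91e-6)/ln(9.91e-6/2.79e-3) ≈ 2.00.
Method II has the higher order (≈2.0 vs ≈1.0).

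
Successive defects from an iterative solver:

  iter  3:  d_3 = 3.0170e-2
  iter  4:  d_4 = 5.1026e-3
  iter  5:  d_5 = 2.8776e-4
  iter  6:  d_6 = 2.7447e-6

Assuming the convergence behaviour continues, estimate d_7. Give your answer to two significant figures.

1.5e-9

First estimate the order: p ≈ ln(d_6/d_5) / ln(d_5/d_4) = ln(2.7447e-6/2.8776e-4)/ln(2.8776e-4/5.1026e-3) = ln(0.00953816)/ln(0.0563948) ≈ 1.6180.
Then d_7 ≈ d_6·(d_6/d_5)^p = 2.7447e-6·(0.00953816)^1.6180 = 2.7447e-6·0.000537989 ≈ 1.477e-09.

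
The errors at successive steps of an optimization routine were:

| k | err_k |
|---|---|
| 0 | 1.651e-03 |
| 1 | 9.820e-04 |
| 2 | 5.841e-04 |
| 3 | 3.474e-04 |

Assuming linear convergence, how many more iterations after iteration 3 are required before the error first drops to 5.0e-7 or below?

13

Rate ρ ≈ err_3/err_2 = 3.474e-04/5.841e-04 = 0.5948.
After j more steps, err_{3+j} ≈ 3.474e-04·ρ^j; need ρ^j ≤ 5.0e-7/3.474e-04 = 0.00143926.
j ≥ ln(0.00143926)/ln(0.5948) = -6.5436/-0.51953 = 12.595.
So 13 more iterations are needed.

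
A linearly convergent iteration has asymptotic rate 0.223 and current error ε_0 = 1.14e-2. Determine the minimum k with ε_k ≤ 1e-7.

After k steps, ε_k ≈ 1.14e-2·0.223^k.
Need 0.223^k ≤ 1e-7/1.14e-2 = 8.77193e-06.
k ≥ ln(8.77193e-06)/ln(0.223) = -11.6440/-1.50058 = 7.760.
Smallest integer k = 8.

8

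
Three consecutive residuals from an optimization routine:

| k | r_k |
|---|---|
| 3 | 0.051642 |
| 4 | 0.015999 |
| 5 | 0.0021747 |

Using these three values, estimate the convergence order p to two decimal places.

p ≈ ln(r_5/r_4) / ln(r_4/r_3)
  = ln(0.0021747/0.015999) / ln(0.015999/0.051642)
  = ln(0.135927) / ln(0.309806)
  = -1.99564 / -1.17181 ≈ 1.70304

1.70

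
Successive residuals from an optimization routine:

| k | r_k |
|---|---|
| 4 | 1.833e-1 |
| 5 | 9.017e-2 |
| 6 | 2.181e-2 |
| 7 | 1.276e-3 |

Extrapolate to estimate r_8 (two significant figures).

First estimate the order: p ≈ ln(r_7/r_6) / ln(r_6/r_5) = ln(1.276e-3/2.181e-2)/ln(2.181e-2/9.017e-2) = ln(0.0585053)/ln(0.241876) ≈ 2.0000.
Then r_8 ≈ r_7·(r_7/r_6)^p = 1.276e-3·(0.0585053)^2.0000 = 1.276e-3·0.00342287 ≈ 4.368e-06.

4.4e-6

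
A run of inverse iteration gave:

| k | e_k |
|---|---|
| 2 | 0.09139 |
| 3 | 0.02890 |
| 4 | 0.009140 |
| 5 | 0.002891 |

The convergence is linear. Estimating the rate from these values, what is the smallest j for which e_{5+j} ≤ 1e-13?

21

Rate ρ ≈ e_5/e_4 = 0.002891/0.009140 = 0.3163.
After j more steps, e_{5+j} ≈ 0.002891·ρ^j; need ρ^j ≤ 1e-13/0.002891 = 3.45901e-11.
j ≥ ln(3.45901e-11)/ln(0.3163) = -24.0875/-1.15106 = 20.926.
So 21 more iterations are needed.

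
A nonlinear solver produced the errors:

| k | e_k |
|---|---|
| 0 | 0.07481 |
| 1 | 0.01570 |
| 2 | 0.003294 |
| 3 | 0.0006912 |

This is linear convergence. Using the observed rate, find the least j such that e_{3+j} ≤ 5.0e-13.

Rate ρ ≈ e_3/e_2 = 0.0006912/0.003294 = 0.2098.
After j more steps, e_{3+j} ≈ 0.0006912·ρ^j; need ρ^j ≤ 5.0e-13/0.0006912 = 7.2338e-10.
j ≥ ln(7.2338e-10)/ln(0.2098) = -21.0471/-1.56160 = 13.478.
So 14 more iterations are needed.

14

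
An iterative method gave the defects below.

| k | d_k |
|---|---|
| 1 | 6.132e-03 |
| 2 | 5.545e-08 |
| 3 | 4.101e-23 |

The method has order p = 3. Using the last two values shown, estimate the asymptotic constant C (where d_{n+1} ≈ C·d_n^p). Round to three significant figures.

0.241

C ≈ d_3 / d_2^3
  = 4.101e-23 / (5.545e-08)^3
  = 4.101e-23 / 1.70492e-22 ≈ 0.24054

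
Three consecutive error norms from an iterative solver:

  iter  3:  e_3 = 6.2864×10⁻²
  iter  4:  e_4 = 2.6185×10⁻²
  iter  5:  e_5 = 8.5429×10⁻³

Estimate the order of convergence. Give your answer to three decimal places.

p ≈ ln(e_5/e_4) / ln(e_4/e_3)
  = ln(8.5429×10⁻³/2.6185×10⁻²) / ln(2.6185×10⁻²/6.2864×10⁻²)
  = ln(0.326252) / ln(0.416534)
  = -1.120085 / -0.875787 ≈ 1.278947

1.279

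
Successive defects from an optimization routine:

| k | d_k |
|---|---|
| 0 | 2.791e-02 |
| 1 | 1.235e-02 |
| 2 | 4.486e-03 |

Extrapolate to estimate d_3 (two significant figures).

1.3e-3

First estimate the order: p ≈ ln(d_2/d_1) / ln(d_1/d_0) = ln(4.486e-03/1.235e-02)/ln(1.235e-02/2.791e-02) = ln(0.363239)/ln(0.442494) ≈ 1.2421.
Then d_3 ≈ d_2·(d_2/d_1)^p = 4.486e-03·(0.363239)^1.2421 = 4.486e-03·0.28426 ≈ 0.001275.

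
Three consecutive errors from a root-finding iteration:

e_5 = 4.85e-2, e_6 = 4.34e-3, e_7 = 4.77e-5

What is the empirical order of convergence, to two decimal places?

p ≈ ln(e_7/e_6) / ln(e_6/e_5)
  = ln(4.77e-5/4.34e-3) / ln(4.34e-3/4.85e-2)
  = ln(0.0109908) / ln(0.0894845)
  = -4.51070 / -2.41369 ≈ 1.86880

1.87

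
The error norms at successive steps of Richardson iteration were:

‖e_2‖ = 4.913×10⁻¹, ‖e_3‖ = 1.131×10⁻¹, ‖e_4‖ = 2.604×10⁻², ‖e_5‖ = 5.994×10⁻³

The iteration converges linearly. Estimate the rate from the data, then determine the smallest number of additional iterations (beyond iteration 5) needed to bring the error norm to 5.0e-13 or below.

16

Rate ρ ≈ ‖e_5‖/‖e_4‖ = 5.994×10⁻³/2.604×10⁻² = 0.2302.
After j more steps, ‖e_{5+j}‖ ≈ 5.994×10⁻³·ρ^j; need ρ^j ≤ 5.0e-13/5.994×10⁻³ = 8.34168e-11.
j ≥ ln(8.34168e-11)/ln(0.2302) = -23.2072/-1.46881 = 15.800.
So 16 more iterations are needed.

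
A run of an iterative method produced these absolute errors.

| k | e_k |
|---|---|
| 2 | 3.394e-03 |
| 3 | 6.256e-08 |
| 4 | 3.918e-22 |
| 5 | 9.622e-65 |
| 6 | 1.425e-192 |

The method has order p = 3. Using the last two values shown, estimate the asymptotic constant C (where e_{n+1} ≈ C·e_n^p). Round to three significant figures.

1.60

C ≈ e_6 / e_5^3
  = 1.425e-192 / (9.622e-65)^3
  = 1.425e-192 / 8.90833e-193 ≈ 1.5996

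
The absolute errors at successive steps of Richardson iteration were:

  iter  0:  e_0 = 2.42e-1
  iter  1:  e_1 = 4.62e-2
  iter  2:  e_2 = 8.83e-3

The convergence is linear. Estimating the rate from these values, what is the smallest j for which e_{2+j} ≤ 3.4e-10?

11

Rate ρ ≈ e_2/e_1 = 8.83e-3/4.62e-2 = 0.1911.
After j more steps, e_{2+j} ≈ 8.83e-3·ρ^j; need ρ^j ≤ 3.4e-10/8.83e-3 = 3.85051e-08.
j ≥ ln(3.85051e-08)/ln(0.1911) = -17.0725/-1.65496 = 10.316.
So 11 more iterations are needed.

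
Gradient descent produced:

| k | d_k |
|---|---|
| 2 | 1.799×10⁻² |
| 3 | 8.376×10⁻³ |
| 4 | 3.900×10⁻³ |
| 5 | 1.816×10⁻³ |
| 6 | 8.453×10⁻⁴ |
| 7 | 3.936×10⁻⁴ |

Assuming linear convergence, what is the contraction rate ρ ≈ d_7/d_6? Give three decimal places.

0.466

ρ ≈ d_7/d_6 = 3.936×10⁻⁴/8.453×10⁻⁴ = 0.46563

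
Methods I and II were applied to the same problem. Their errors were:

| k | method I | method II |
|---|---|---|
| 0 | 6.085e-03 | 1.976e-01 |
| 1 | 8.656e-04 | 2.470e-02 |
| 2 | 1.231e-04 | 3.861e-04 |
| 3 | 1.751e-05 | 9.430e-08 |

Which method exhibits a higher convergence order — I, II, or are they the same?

II

Method I: p ≈ ln(1.751e-05/1.231e-04)/ln(1.231e-04/8.656e-04) ≈ 1.00.
Method II: p ≈ ln(9.430e-08/3.861e-04)/ln(3.861e-04/2.470e-02) ≈ 2.00.
Method II has the higher order (≈2.0 vs ≈1.0).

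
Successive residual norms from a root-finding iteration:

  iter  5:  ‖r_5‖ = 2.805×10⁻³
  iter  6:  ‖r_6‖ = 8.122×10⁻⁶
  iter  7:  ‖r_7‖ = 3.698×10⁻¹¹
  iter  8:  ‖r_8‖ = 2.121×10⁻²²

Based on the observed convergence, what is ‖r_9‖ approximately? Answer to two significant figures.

4.7e-46

First estimate the order: p ≈ ln(‖r_8‖/‖r_7‖) / ln(‖r_7‖/‖r_6‖) = ln(2.121×10⁻²²/3.698×10⁻¹¹)/ln(3.698×10⁻¹¹/8.122×10⁻⁶) = ln(5.73553e-12)/ln(4.55307e-06) ≈ 2.1045.
Then ‖r_9‖ ≈ ‖r_8‖·(‖r_8‖/‖r_7‖)^p = 2.121×10⁻²²·(5.73553e-12)^2.1045 = 2.121×10⁻²²·2.19998e-24 ≈ 4.666e-46.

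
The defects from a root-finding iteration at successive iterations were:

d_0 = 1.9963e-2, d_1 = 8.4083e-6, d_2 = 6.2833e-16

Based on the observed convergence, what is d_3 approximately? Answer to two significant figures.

2.6e-46

First estimate the order: p ≈ ln(d_2/d_1) / ln(d_1/d_0) = ln(6.2833e-16/8.4083e-6)/ln(8.4083e-6/1.9963e-2) = ln(7.47274e-11)/ln(0.000421194) ≈ 3.0000.
Then d_3 ≈ d_2·(d_2/d_1)^p = 6.2833e-16·(7.47274e-11)^3.0000 = 6.2833e-16·4.17292e-31 ≈ 2.622e-46.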